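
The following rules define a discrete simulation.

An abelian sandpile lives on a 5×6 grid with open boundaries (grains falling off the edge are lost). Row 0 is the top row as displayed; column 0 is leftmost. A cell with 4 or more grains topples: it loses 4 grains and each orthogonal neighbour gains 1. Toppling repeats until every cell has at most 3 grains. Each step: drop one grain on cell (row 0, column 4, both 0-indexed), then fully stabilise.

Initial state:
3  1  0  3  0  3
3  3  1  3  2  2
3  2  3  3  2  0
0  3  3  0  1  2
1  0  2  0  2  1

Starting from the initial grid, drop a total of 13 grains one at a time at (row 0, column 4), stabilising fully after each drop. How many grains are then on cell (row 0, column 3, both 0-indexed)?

0) 3  1  0  3  0  3
3  3  1  3  2  2
3  2  3  3  2  0
0  3  3  0  1  2
1  0  2  0  2  1
1) 3  1  0  3  1  3
3  3  1  3  2  2
3  2  3  3  2  0
0  3  3  0  1  2
1  0  2  0  2  1
2) 3  1  0  3  2  3
3  3  1  3  2  2
3  2  3  3  2  0
0  3  3  0  1  2
1  0  2  0  2  1
3) 3  1  0  3  3  3
3  3  1  3  2  2
3  2  3  3  2  0
0  3  3  0  1  2
1  0  2  0  2  1
4) 0  3  2  1  3  1
2  2  0  3  2  0
1  2  3  2  0  2
2  1  1  2  2  2
1  1  3  0  2  1
5) 0  3  2  2  0  2
2  2  0  3  3  0
1  2  3  2  0  2
2  1  1  2  2  2
1  1  3  0  2  1
6) 0  3  2  2  1  2
2  2  0  3  3  0
1  2  3  2  0  2
2  1  1  2  2  2
1  1  3  0  2  1
7) 0  3  2  2  2  2
2  2  0  3  3  0
1  2  3  2  0  2
2  1  1  2  2  2
1  1  3  0  2  1
8) 0  3  2  2  3  2
2  2  0  3  3  0
1  2  3  2  0  2
2  1  1  2  2  2
1  1  3  0  2  1
9) 0  3  3  0  2  3
2  2  1  1  1  1
1  2  3  3  1  2
2  1  1  2  2  2
1  1  3  0  2  1
10) 0  3  3  0  3  3
2  2  1  1  1  1
1  2  3  3  1  2
2  1  1  2  2  2
1  1  3  0  2  1
11) 0  3  3  1  1  0
2  2  1  1  2  2
1  2  3  3  1  2
2  1  1  2  2  2
1  1  3  0  2  1
12) 0  3  3  1  2  0
2  2  1  1  2  2
1  2  3  3  1  2
2  1  1  2  2  2
1  1  3  0  2  1
13) 0  3  3  1  3  0
2  2  1  1  2  2
1  2  3  3  1  2
2  1  1  2  2  2
1  1  3  0  2  1

1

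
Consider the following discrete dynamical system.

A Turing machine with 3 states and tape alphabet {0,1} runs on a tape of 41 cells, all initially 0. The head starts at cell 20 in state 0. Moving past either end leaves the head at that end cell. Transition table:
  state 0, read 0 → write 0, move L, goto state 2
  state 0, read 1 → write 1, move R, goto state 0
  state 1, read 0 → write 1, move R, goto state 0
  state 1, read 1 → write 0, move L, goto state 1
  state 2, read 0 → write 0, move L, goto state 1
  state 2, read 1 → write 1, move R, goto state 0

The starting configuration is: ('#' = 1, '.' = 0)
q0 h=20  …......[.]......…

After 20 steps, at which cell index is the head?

0) q0 h=20  …......[.]......…
1) q2 h=19  …......[.]......…
2) q1 h=18  …......[.]......…
3) q0 h=19  ….....#[.]......…
4) q2 h=18  …......[#]......…
5) q0 h=19  ….....#[.]......…
6) q2 h=18  …......[#]......…
7) q0 h=19  ….....#[.]......…
8) q2 h=18  …......[#]......…
9) q0 h=19  ….....#[.]......…
10) q2 h=18  …......[#]......…
11) q0 h=19  ….....#[.]......…
12) q2 h=18  …......[#]......…
13) q0 h=19  ….....#[.]......…
14) q2 h=18  …......[#]......…
15) q0 h=19  ….....#[.]......…
16) q2 h=18  …......[#]......…
17) q0 h=19  ….....#[.]......…
18) q2 h=18  …......[#]......…
19) q0 h=19  ….....#[.]......…
20) q2 h=18  …......[#]......…

18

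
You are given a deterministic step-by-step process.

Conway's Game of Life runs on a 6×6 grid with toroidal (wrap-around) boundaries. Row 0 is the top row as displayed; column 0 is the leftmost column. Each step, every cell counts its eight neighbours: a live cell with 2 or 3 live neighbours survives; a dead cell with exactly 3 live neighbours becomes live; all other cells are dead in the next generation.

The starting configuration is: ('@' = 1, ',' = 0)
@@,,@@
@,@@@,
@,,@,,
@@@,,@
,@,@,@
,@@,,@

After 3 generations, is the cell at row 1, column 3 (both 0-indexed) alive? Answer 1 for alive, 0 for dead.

k=0  @@,,@@
@,@@@,
@,,@,,
@@@,,@
,@,@,@
,@@,,@
k=1  ,,,,,,
,,@,,,
,,,,,,
,,,@,@
,,,@,@
,,,@,,
k=2  ,,,,,,
,,,,,,
,,,,,,
,,,,,,
,,@@,,
,,,,@,
k=3  ,,,,,,
,,,,,,
,,,,,,
,,,,,,
,,,@,,
,,,@,,

0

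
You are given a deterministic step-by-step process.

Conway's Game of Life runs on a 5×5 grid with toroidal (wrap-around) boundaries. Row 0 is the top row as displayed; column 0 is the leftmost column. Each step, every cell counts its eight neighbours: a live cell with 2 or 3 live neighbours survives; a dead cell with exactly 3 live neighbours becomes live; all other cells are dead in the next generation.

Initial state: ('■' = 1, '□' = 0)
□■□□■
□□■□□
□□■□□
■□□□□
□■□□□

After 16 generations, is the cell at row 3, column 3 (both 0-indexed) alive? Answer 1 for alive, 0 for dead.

gen 0: □■□□■
□□■□□
□□■□□
■□□□□
□■□□□
gen 1: ■■■□□
□■■■□
□■□□□
□■□□□
□■□□□
gen 2: ■□□■□
□□□■□
■■□□□
■■■□□
□□□□□
gen 3: □□□□■
■■■□□
■□□□■
■□■□□
■□■□■
gen 4: □□■□■
□■□■□
□□■■■
□□□□□
■□□□■
gen 5: □■■□■
■■□□□
□□■■■
■□□□□
■□□■■
gen 6: □□■□□
□□□□□
□□■■■
■■■□□
□□■■□
gen 7: □□■■□
□□■□□
■□■■■
■□□□□
□□□■□
gen 8: □□■■□
□□□□□
■□■■■
■■■□□
□□■■■
gen 9: □□■□■
□■□□□
■□■■■
□□□□□
■□□□■
gen 10: □■□■■
□■□□□
■■■■■
□■□□□
■□□■■
gen 11: □■□■□
□□□□□
□□□■■
□□□□□
□■□■□
gen 12: □□□□□
□□■■■
□□□□□
□□■■■
□□□□□
gen 13: □□□■□
□□□■□
□□□□□
□□□■□
□□□■□
gen 14: □□■■■
□□□□□
□□□□□
□□□□□
□□■■■
gen 15: □□■□■
□□□■□
□□□□□
□□□■□
□□■□■
gen 16: □□■□■
□□□■□
□□□□□
□□□■□
□□■□■

1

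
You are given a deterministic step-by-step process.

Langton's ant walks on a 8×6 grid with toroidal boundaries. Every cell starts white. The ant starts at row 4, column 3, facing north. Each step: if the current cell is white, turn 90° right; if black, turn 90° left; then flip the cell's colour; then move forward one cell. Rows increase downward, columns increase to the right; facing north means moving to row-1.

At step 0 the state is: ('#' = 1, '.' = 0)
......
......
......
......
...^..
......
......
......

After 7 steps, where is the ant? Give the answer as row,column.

gen 0: ......
......
......
......
...^..
......
......
......
gen 1: ......
......
......
......
...#>.
......
......
......
gen 2: ......
......
......
......
...##.
....v.
......
......
gen 3: ......
......
......
......
...##.
...<#.
......
......
gen 4: ......
......
......
......
...^#.
...##.
......
......
gen 5: ......
......
......
......
..<.#.
...##.
......
......
gen 6: ......
......
......
..^...
..#.#.
...##.
......
......
gen 7: ......
......
......
..#>..
..#.#.
...##.
......
......

3,3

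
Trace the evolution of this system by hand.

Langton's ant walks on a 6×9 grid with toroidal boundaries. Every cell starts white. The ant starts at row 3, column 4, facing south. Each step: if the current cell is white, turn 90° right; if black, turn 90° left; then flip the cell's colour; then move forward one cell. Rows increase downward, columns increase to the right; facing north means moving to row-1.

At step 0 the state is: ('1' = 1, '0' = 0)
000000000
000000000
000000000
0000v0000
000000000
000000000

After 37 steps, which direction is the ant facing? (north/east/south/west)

east

[0] 000000000
000000000
000000000
0000v0000
000000000
000000000
[1] 000000000
000000000
000000000
000<10000
000000000
000000000
[2] 000000000
000000000
000^00000
000110000
000000000
000000000
[3] 000000000
000000000
0001>0000
000110000
000000000
000000000
[4] 000000000
000000000
000110000
0001v0000
000000000
000000000
[5] 000000000
000000000
000110000
00010>000
000000000
000000000
[6] 000000000
000000000
000110000
000101000
00000v000
000000000
[7] 000000000
000000000
000110000
000101000
0000<1000
000000000
[8] 000000000
000000000
000110000
0001^1000
000011000
000000000
[9] 000000000
000000000
000110000
00011>000
000011000
000000000
[10] 000000000
000000000
00011^000
000110000
000011000
000000000
[11] 000000000
000000000
000111>00
000110000
000011000
000000000
[12] 000000000
000000000
000111100
000110v00
000011000
000000000
[13] 000000000
000000000
000111100
00011<100
000011000
000000000
[14] 000000000
000000000
00011^100
000111100
000011000
000000000
[15] 000000000
000000000
0001<0100
000111100
000011000
000000000
[16] 000000000
000000000
000100100
0001v1100
000011000
000000000
[17] 000000000
000000000
000100100
00010>100
000011000
000000000
[18] 000000000
000000000
00010^100
000100100
000011000
000000000
[19] 000000000
000000000
000101>00
000100100
000011000
000000000
[20] 000000000
000000^00
000101000
000100100
000011000
000000000
[21] 000000000
0000001>0
000101000
000100100
000011000
000000000
[22] 000000000
000000110
0001010v0
000100100
000011000
000000000
[23] 000000000
000000110
000101<10
000100100
000011000
000000000
[24] 000000000
000000^10
000101110
000100100
000011000
000000000
[25] 000000000
00000<010
000101110
000100100
000011000
000000000
[26] 00000^000
000001010
000101110
000100100
000011000
000000000
[27] 000001>00
000001010
000101110
000100100
000011000
000000000
[28] 000001100
000001v10
000101110
000100100
000011000
000000000
[29] 000001100
00000<110
000101110
000100100
000011000
000000000
[30] 000001100
000000110
00010v110
000100100
000011000
000000000
[31] 000001100
000000110
000100>10
000100100
000011000
000000000
[32] 000001100
000000^10
000100010
000100100
000011000
000000000
[33] 000001100
00000<010
000100010
000100100
000011000
000000000
[34] 00000^100
000001010
000100010
000100100
000011000
000000000
[35] 0000<0100
000001010
000100010
000100100
000011000
000000000
[36] 000010100
000001010
000100010
000100100
000011000
0000^0000
[37] 000010100
000001010
000100010
000100100
000011000
00001>000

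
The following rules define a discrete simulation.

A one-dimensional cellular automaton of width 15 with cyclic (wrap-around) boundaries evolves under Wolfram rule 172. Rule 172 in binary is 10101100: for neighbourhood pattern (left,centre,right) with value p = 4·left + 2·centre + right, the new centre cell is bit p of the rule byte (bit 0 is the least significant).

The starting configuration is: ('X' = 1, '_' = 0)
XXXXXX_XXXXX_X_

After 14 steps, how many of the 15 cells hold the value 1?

13

[0] XXXXXX_XXXXX_X_
[1] XXXXX_XXXXX_XXX
[2] XXXX_XXXXX_XXXX
[3] XXX_XXXXX_XXXXX
[4] XX_XXXXX_XXXXXX
[5] X_XXXXX_XXXXXXX
[6] _XXXXX_XXXXXXXX
[7] XXXXX_XXXXXXXX_
[8] XXXX_XXXXXXXX_X
[9] XXX_XXXXXXXX_XX
[10] XX_XXXXXXXX_XXX
[11] X_XXXXXXXX_XXXX
[12] _XXXXXXXX_XXXXX
[13] XXXXXXXX_XXXXX_
[14] XXXXXXX_XXXXX_X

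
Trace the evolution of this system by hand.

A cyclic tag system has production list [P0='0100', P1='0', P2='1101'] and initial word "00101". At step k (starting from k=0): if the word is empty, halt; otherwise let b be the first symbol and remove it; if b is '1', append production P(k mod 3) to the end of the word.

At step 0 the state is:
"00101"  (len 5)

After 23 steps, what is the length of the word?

0) "00101"  (len 5)
1) "0101"  (len 4)
2) "101"  (len 3)
3) "011101"  (len 6)
4) "11101"  (len 5)
5) "11010"  (len 5)
6) "10101101"  (len 8)
7) "01011010100"  (len 11)
8) "1011010100"  (len 10)
9) "0110101001101"  (len 13)
10) "110101001101"  (len 12)
11) "101010011010"  (len 12)
12) "010100110101101"  (len 15)
13) "10100110101101"  (len 14)
14) "01001101011010"  (len 14)
15) "1001101011010"  (len 13)
16) "0011010110100100"  (len 16)
17) "011010110100100"  (len 15)
18) "11010110100100"  (len 14)
19) "10101101001000100"  (len 17)
20) "01011010010001000"  (len 17)
21) "1011010010001000"  (len 16)
22) "0110100100010000100"  (len 19)
23) "110100100010000100"  (len 18)

18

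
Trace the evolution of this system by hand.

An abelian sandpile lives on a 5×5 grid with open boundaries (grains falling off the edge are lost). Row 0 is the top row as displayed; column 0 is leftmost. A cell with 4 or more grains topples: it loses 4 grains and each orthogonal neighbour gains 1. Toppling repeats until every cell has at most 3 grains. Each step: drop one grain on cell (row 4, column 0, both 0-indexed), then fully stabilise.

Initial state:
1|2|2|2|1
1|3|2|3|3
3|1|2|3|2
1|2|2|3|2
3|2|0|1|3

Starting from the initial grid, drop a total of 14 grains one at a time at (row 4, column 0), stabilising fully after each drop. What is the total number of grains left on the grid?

53

t=0: 1|2|2|2|1
1|3|2|3|3
3|1|2|3|2
1|2|2|3|2
3|2|0|1|3
t=1: 1|2|2|2|1
1|3|2|3|3
3|1|2|3|2
2|2|2|3|2
0|3|0|1|3
t=2: 1|2|2|2|1
1|3|2|3|3
3|1|2|3|2
2|2|2|3|2
1|3|0|1|3
t=3: 1|2|2|2|1
1|3|2|3|3
3|1|2|3|2
2|2|2|3|2
2|3|0|1|3
t=4: 1|2|2|2|1
1|3|2|3|3
3|1|2|3|2
2|2|2|3|2
3|3|0|1|3
t=5: 1|2|2|2|1
1|3|2|3|3
3|1|2|3|2
3|3|2|3|2
1|0|1|1|3
t=6: 1|2|2|2|1
1|3|2|3|3
3|1|2|3|2
3|3|2|3|2
2|0|1|1|3
t=7: 1|2|2|2|1
1|3|2|3|3
3|1|2|3|2
3|3|2|3|2
3|0|1|1|3
t=8: 1|2|2|2|1
2|3|2|3|3
0|3|2|3|2
2|0|3|3|2
1|2|1|1|3
t=9: 1|2|2|2|1
2|3|2|3|3
0|3|2|3|2
2|0|3|3|2
2|2|1|1|3
t=10: 1|2|2|2|1
2|3|2|3|3
0|3|2|3|2
2|0|3|3|2
3|2|1|1|3
t=11: 1|2|2|2|1
2|3|2|3|3
0|3|2|3|2
3|0|3|3|2
0|3|1|1|3
t=12: 1|2|2|2|1
2|3|2|3|3
0|3|2|3|2
3|0|3|3|2
1|3|1|1|3
t=13: 1|2|2|2|1
2|3|2|3|3
0|3|2|3|2
3|0|3|3|2
2|3|1|1|3
t=14: 1|2|2|2|1
2|3|2|3|3
0|3|2|3|2
3|0|3|3|2
3|3|1|1|3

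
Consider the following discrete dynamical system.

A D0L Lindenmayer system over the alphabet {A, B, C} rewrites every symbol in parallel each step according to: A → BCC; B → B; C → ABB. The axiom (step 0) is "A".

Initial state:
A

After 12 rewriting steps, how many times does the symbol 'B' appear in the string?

0) A
1) BCC
2) BABBABB
3) BBCCBBBCCBB
4) BBABBABBBBBABBABBBB
5) BBBCCBBBCCBBBBBBCCBBBCCBBBB
6) BBBABBABBBBBABBABBBBBBBBABBABBBBBABBABBBBBB
7) BBBBCCBBBCCBBBBBBCCBBBCCBBBBBBBBBCCBBBCCBBBBBBCCBBBCCBBBBBB
8) BBBBABBABBBBBABBABBBBBBBBABBABBBBBABBABBBBBBBBBBBABBABBBBBABBABBBBBBBBABBABBBBBABBABBBBBBBB
9) BBBBBCCBBBCCBBBBBBCCBBBCCBBBBBBBBBCCBBBCCBBBBBBCCBBBCCBBBB…BCCBBBCCBBBBBBCCBBBCCBBBBBBBBBCCBBBCCBBBBBBCCBBBCCBBBBBBBB  (len 123)
10) BBBBBABBABBBBBABBABBBBBBBBABBABBBBBABBABBBBBBBBBBBABBABBBB…BBABBBBBBBBBBBABBABBBBBABBABBBBBBBBABBABBBBBABBABBBBBBBBBB  (len 187)
11) BBBBBBCCBBBCCBBBBBBCCBBBCCBBBBBBBBBCCBBBCCBBBBBBCCBBBCCBBB…CBBBCCBBBBBBCCBBBCCBBBBBBBBBCCBBBCCBBBBBBCCBBBCCBBBBBBBBBB  (len 251)
12) BBBBBBABBABBBBBABBABBBBBBBBABBABBBBBABBABBBBBBBBBBBABBABBB…ABBBBBBBBBBBABBABBBBBABBABBBBBBBBABBABBBBBABBABBBBBBBBBBBB  (len 379)

315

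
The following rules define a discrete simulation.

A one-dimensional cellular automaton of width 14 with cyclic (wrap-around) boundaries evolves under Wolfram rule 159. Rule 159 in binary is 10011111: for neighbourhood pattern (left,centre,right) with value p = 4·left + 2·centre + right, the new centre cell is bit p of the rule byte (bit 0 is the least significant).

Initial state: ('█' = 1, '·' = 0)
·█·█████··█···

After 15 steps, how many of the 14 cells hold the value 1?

[0] ·█·█████··█···
[1] ██·████·██████
[2] █··███··██████
[3] ·████·████████
[4] ·███··███████·
[5] ███·████████·█
[6] ██··███████··█
[7] █·████████·███
[8] ··███████··███
[9] ████████·████·
[10] ███████··███··
[11] ██████·████·██
[12] █████··███··██
[13] ████·████·████
[14] ███··███··████
[15] ██·████·██████

12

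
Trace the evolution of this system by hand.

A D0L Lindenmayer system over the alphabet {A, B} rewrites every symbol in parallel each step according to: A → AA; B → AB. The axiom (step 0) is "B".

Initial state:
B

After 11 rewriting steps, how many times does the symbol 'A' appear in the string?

step 0: B
step 1: AB
step 2: AAAB
step 3: AAAAAAAB
step 4: AAAAAAAAAAAAAAAB
step 5: AAAAAAAAAAAAAAAAAAAAAAAAAAAAAAAB
step 6: AAAAAAAAAAAAAAAAAAAAAAAAAAAAAAAAAAAAAAAAAAAAAAAAAAAAAAAAAAAAAAAB
step 7: AAAAAAAAAAAAAAAAAAAAAAAAAAAAAAAAAAAAAAAAAAAAAAAAAAAAAAAAAA…AAAAAAAAAAAAAAAAAAAAAAAAAAAAAAAAAAAAAAAAAAAAAAAAAAAAAAAAAB  (len 128)
step 8: AAAAAAAAAAAAAAAAAAAAAAAAAAAAAAAAAAAAAAAAAAAAAAAAAAAAAAAAAA…AAAAAAAAAAAAAAAAAAAAAAAAAAAAAAAAAAAAAAAAAAAAAAAAAAAAAAAAAB  (len 256)
step 9: AAAAAAAAAAAAAAAAAAAAAAAAAAAAAAAAAAAAAAAAAAAAAAAAAAAAAAAAAA…AAAAAAAAAAAAAAAAAAAAAAAAAAAAAAAAAAAAAAAAAAAAAAAAAAAAAAAAAB  (len 512)
step 10: AAAAAAAAAAAAAAAAAAAAAAAAAAAAAAAAAAAAAAAAAAAAAAAAAAAAAAAAAA…AAAAAAAAAAAAAAAAAAAAAAAAAAAAAAAAAAAAAAAAAAAAAAAAAAAAAAAAAB  (len 1024)
step 11: AAAAAAAAAAAAAAAAAAAAAAAAAAAAAAAAAAAAAAAAAAAAAAAAAAAAAAAAAA…AAAAAAAAAAAAAAAAAAAAAAAAAAAAAAAAAAAAAAAAAAAAAAAAAAAAAAAAAB  (len 2048)

2047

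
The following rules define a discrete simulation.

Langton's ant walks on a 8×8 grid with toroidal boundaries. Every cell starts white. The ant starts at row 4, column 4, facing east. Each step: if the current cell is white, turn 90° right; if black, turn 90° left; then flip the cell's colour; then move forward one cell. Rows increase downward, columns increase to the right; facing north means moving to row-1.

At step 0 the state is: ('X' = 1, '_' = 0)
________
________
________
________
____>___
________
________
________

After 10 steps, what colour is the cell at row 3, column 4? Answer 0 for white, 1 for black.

0) ________
________
________
________
____>___
________
________
________
1) ________
________
________
________
____X___
____v___
________
________
2) ________
________
________
________
____X___
___<X___
________
________
3) ________
________
________
________
___^X___
___XX___
________
________
4) ________
________
________
________
___X>___
___XX___
________
________
5) ________
________
________
____^___
___X____
___XX___
________
________
6) ________
________
________
____X>__
___X____
___XX___
________
________
7) ________
________
________
____XX__
___X_v__
___XX___
________
________
8) ________
________
________
____XX__
___X<X__
___XX___
________
________
9) ________
________
________
____^X__
___XXX__
___XX___
________
________
10) ________
________
________
___<_X__
___XXX__
___XX___
________
________

0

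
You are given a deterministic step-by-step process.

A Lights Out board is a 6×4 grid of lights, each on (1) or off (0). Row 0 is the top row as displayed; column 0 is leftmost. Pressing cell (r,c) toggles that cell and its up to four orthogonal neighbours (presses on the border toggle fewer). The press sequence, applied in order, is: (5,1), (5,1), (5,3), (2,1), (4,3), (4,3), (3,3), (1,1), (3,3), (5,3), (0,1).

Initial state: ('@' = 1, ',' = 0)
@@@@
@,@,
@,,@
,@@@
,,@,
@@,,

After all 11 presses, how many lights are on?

gen 0: @@@@
@,@,
@,,@
,@@@
,,@,
@@,,
gen 1: @@@@
@,@,
@,,@
,@@@
,@@,
,,@,
gen 2: @@@@
@,@,
@,,@
,@@@
,,@,
@@,,
gen 3: @@@@
@,@,
@,,@
,@@@
,,@@
@@@@
gen 4: @@@@
@@@,
,@@@
,,@@
,,@@
@@@@
gen 5: @@@@
@@@,
,@@@
,,@,
,,,,
@@@,
gen 6: @@@@
@@@,
,@@@
,,@@
,,@@
@@@@
gen 7: @@@@
@@@,
,@@,
,,,,
,,@,
@@@@
gen 8: @,@@
,,,,
,,@,
,,,,
,,@,
@@@@
gen 9: @,@@
,,,,
,,@@
,,@@
,,@@
@@@@
gen 10: @,@@
,,,,
,,@@
,,@@
,,@,
@@,,
gen 11: ,@,@
,@,,
,,@@
,,@@
,,@,
@@,,

10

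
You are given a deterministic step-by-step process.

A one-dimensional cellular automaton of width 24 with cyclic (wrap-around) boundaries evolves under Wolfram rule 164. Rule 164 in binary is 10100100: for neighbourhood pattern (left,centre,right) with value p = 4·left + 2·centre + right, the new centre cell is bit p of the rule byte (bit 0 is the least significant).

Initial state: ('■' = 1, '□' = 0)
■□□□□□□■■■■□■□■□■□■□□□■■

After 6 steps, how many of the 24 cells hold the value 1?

1

0) ■□□□□□□■■■■□■□■□■□■□□□■■
1) □□□□□□□□■■□■■■■■■■■□□□□■
2) □□□□□□□□□□■□■■■■■■□□□□□■
3) □□□□□□□□□□■■□■■■■□□□□□□■
4) □□□□□□□□□□□□■□■■□□□□□□□■
5) □□□□□□□□□□□□■■□□□□□□□□□■
6) □□□□□□□□□□□□□□□□□□□□□□□■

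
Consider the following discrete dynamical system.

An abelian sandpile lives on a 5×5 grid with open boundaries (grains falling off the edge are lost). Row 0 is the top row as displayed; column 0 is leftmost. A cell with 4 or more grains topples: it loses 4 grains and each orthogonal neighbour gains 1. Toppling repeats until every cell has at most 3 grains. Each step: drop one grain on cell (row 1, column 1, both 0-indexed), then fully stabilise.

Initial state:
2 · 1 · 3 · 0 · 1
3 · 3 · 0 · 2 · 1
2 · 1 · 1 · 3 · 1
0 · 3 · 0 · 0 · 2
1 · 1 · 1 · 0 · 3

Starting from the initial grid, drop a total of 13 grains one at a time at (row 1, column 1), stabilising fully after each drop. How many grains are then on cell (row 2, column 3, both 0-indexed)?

1

step 0: 2 · 1 · 3 · 0 · 1
3 · 3 · 0 · 2 · 1
2 · 1 · 1 · 3 · 1
0 · 3 · 0 · 0 · 2
1 · 1 · 1 · 0 · 3
step 1: 3 · 2 · 3 · 0 · 1
0 · 1 · 1 · 2 · 1
3 · 2 · 1 · 3 · 1
0 · 3 · 0 · 0 · 2
1 · 1 · 1 · 0 · 3
step 2: 3 · 2 · 3 · 0 · 1
0 · 2 · 1 · 2 · 1
3 · 2 · 1 · 3 · 1
0 · 3 · 0 · 0 · 2
1 · 1 · 1 · 0 · 3
step 3: 3 · 2 · 3 · 0 · 1
0 · 3 · 1 · 2 · 1
3 · 2 · 1 · 3 · 1
0 · 3 · 0 · 0 · 2
1 · 1 · 1 · 0 · 3
step 4: 3 · 3 · 3 · 0 · 1
1 · 0 · 2 · 2 · 1
3 · 3 · 1 · 3 · 1
0 · 3 · 0 · 0 · 2
1 · 1 · 1 · 0 · 3
step 5: 3 · 3 · 3 · 0 · 1
1 · 1 · 2 · 2 · 1
3 · 3 · 1 · 3 · 1
0 · 3 · 0 · 0 · 2
1 · 1 · 1 · 0 · 3
step 6: 3 · 3 · 3 · 0 · 1
1 · 2 · 2 · 2 · 1
3 · 3 · 1 · 3 · 1
0 · 3 · 0 · 0 · 2
1 · 1 · 1 · 0 · 3
step 7: 3 · 3 · 3 · 0 · 1
1 · 3 · 2 · 2 · 1
3 · 3 · 1 · 3 · 1
0 · 3 · 0 · 0 · 2
1 · 1 · 1 · 0 · 3
step 8: 1 · 3 · 1 · 1 · 1
1 · 0 · 1 · 3 · 1
1 · 3 · 3 · 3 · 1
2 · 0 · 1 · 0 · 2
1 · 2 · 1 · 0 · 3
step 9: 1 · 3 · 1 · 1 · 1
1 · 1 · 1 · 3 · 1
1 · 3 · 3 · 3 · 1
2 · 0 · 1 · 0 · 2
1 · 2 · 1 · 0 · 3
step 10: 1 · 3 · 1 · 1 · 1
1 · 2 · 1 · 3 · 1
1 · 3 · 3 · 3 · 1
2 · 0 · 1 · 0 · 2
1 · 2 · 1 · 0 · 3
step 11: 1 · 3 · 1 · 1 · 1
1 · 3 · 1 · 3 · 1
1 · 3 · 3 · 3 · 1
2 · 0 · 1 · 0 · 2
1 · 2 · 1 · 0 · 3
step 12: 2 · 0 · 3 · 2 · 1
2 · 3 · 0 · 1 · 2
2 · 1 · 2 · 1 · 2
2 · 1 · 2 · 1 · 2
1 · 2 · 1 · 0 · 3
step 13: 2 · 1 · 3 · 2 · 1
3 · 0 · 1 · 1 · 2
2 · 2 · 2 · 1 · 2
2 · 1 · 2 · 1 · 2
1 · 2 · 1 · 0 · 3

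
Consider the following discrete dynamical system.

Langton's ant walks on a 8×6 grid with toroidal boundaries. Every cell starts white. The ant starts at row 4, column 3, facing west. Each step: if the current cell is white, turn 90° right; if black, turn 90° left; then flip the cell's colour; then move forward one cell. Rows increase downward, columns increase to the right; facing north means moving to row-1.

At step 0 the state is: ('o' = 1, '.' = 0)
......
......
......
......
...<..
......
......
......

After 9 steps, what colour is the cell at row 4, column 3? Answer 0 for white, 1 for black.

t=0: ......
......
......
......
...<..
......
......
......
t=1: ......
......
......
...^..
...o..
......
......
......
t=2: ......
......
......
...o>.
...o..
......
......
......
t=3: ......
......
......
...oo.
...ov.
......
......
......
t=4: ......
......
......
...oo.
...<o.
......
......
......
t=5: ......
......
......
...oo.
....o.
...v..
......
......
t=6: ......
......
......
...oo.
....o.
..<o..
......
......
t=7: ......
......
......
...oo.
..^.o.
..oo..
......
......
t=8: ......
......
......
...oo.
..o>o.
..oo..
......
......
t=9: ......
......
......
...oo.
..ooo.
..ov..
......
......

1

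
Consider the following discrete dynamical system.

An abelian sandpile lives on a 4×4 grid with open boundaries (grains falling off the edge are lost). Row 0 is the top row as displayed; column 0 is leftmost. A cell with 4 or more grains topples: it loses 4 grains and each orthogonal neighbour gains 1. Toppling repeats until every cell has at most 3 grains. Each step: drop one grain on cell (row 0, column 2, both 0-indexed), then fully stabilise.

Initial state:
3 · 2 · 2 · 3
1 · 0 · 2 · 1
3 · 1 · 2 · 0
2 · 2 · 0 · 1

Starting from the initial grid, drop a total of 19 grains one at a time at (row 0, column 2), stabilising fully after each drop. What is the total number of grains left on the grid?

t=0: 3 · 2 · 2 · 3
1 · 0 · 2 · 1
3 · 1 · 2 · 0
2 · 2 · 0 · 1
t=1: 3 · 2 · 3 · 3
1 · 0 · 2 · 1
3 · 1 · 2 · 0
2 · 2 · 0 · 1
t=2: 3 · 3 · 1 · 0
1 · 0 · 3 · 2
3 · 1 · 2 · 0
2 · 2 · 0 · 1
t=3: 3 · 3 · 2 · 0
1 · 0 · 3 · 2
3 · 1 · 2 · 0
2 · 2 · 0 · 1
t=4: 3 · 3 · 3 · 0
1 · 0 · 3 · 2
3 · 1 · 2 · 0
2 · 2 · 0 · 1
t=5: 0 · 1 · 2 · 1
2 · 2 · 0 · 3
3 · 1 · 3 · 0
2 · 2 · 0 · 1
t=6: 0 · 1 · 3 · 1
2 · 2 · 0 · 3
3 · 1 · 3 · 0
2 · 2 · 0 · 1
t=7: 0 · 2 · 0 · 2
2 · 2 · 1 · 3
3 · 1 · 3 · 0
2 · 2 · 0 · 1
t=8: 0 · 2 · 1 · 2
2 · 2 · 1 · 3
3 · 1 · 3 · 0
2 · 2 · 0 · 1
t=9: 0 · 2 · 2 · 2
2 · 2 · 1 · 3
3 · 1 · 3 · 0
2 · 2 · 0 · 1
t=10: 0 · 2 · 3 · 2
2 · 2 · 1 · 3
3 · 1 · 3 · 0
2 · 2 · 0 · 1
t=11: 0 · 3 · 0 · 3
2 · 2 · 2 · 3
3 · 1 · 3 · 0
2 · 2 · 0 · 1
t=12: 0 · 3 · 1 · 3
2 · 2 · 2 · 3
3 · 1 · 3 · 0
2 · 2 · 0 · 1
t=13: 0 · 3 · 2 · 3
2 · 2 · 2 · 3
3 · 1 · 3 · 0
2 · 2 · 0 · 1
t=14: 0 · 3 · 3 · 3
2 · 2 · 2 · 3
3 · 1 · 3 · 0
2 · 2 · 0 · 1
t=15: 1 · 1 · 3 · 1
3 · 0 · 2 · 1
3 · 3 · 0 · 2
2 · 2 · 1 · 1
t=16: 1 · 2 · 0 · 2
3 · 0 · 3 · 1
3 · 3 · 0 · 2
2 · 2 · 1 · 1
t=17: 1 · 2 · 1 · 2
3 · 0 · 3 · 1
3 · 3 · 0 · 2
2 · 2 · 1 · 1
t=18: 1 · 2 · 2 · 2
3 · 0 · 3 · 1
3 · 3 · 0 · 2
2 · 2 · 1 · 1
t=19: 1 · 2 · 3 · 2
3 · 0 · 3 · 1
3 · 3 · 0 · 2
2 · 2 · 1 · 1

29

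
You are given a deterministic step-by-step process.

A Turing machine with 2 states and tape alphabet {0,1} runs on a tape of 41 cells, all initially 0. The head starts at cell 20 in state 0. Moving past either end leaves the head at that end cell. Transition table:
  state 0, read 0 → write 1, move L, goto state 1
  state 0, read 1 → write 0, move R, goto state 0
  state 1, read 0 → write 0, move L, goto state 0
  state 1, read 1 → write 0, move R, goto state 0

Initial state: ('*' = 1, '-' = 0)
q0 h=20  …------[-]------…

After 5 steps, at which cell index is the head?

15

gen 0: q0 h=20  …------[-]------…
gen 1: q1 h=19  …------[-]*-----…
gen 2: q0 h=18  …------[-]-*----…
gen 3: q1 h=17  …------[-]*-*---…
gen 4: q0 h=16  …------[-]-*-*--…
gen 5: q1 h=15  …------[-]*-*-*-…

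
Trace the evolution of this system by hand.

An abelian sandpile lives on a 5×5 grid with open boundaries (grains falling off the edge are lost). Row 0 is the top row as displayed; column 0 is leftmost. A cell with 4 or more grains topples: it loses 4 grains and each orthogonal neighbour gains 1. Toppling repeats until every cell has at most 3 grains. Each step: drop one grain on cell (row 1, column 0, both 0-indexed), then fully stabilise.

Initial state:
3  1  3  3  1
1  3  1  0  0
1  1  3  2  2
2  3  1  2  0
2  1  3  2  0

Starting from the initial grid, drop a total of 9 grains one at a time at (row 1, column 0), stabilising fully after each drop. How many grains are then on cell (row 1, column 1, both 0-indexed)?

t=0: 3  1  3  3  1
1  3  1  0  0
1  1  3  2  2
2  3  1  2  0
2  1  3  2  0
t=1: 3  1  3  3  1
2  3  1  0  0
1  1  3  2  2
2  3  1  2  0
2  1  3  2  0
t=2: 3  1  3  3  1
3  3  1  0  0
1  1  3  2  2
2  3  1  2  0
2  1  3  2  0
t=3: 0  3  3  3  1
2  0  2  0  0
2  2  3  2  2
2  3  1  2  0
2  1  3  2  0
t=4: 0  3  3  3  1
3  0  2  0  0
2  2  3  2  2
2  3  1  2  0
2  1  3  2  0
t=5: 1  3  3  3  1
0  1  2  0  0
3  2  3  2  2
2  3  1  2  0
2  1  3  2  0
t=6: 1  3  3  3  1
1  1  2  0  0
3  2  3  2  2
2  3  1  2  0
2  1  3  2  0
t=7: 1  3  3  3  1
2  1  2  0  0
3  2  3  2  2
2  3  1  2  0
2  1  3  2  0
t=8: 1  3  3  3  1
3  1  2  0  0
3  2  3  2  2
2  3  1  2  0
2  1  3  2  0
t=9: 2  3  3  3  1
1  2  2  0  0
0  3  3  2  2
3  3  1  2  0
2  1  3  2  0

2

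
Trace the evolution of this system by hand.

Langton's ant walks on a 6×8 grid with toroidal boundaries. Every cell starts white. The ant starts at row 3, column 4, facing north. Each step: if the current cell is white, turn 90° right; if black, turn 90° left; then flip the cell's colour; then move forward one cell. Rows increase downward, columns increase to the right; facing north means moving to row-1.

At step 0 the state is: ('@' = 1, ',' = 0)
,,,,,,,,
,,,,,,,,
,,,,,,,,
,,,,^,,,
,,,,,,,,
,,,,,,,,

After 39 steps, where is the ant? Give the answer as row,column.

0,4

step 0: ,,,,,,,,
,,,,,,,,
,,,,,,,,
,,,,^,,,
,,,,,,,,
,,,,,,,,
step 1: ,,,,,,,,
,,,,,,,,
,,,,,,,,
,,,,@>,,
,,,,,,,,
,,,,,,,,
step 2: ,,,,,,,,
,,,,,,,,
,,,,,,,,
,,,,@@,,
,,,,,v,,
,,,,,,,,
step 3: ,,,,,,,,
,,,,,,,,
,,,,,,,,
,,,,@@,,
,,,,<@,,
,,,,,,,,
step 4: ,,,,,,,,
,,,,,,,,
,,,,,,,,
,,,,^@,,
,,,,@@,,
,,,,,,,,
step 5: ,,,,,,,,
,,,,,,,,
,,,,,,,,
,,,<,@,,
,,,,@@,,
,,,,,,,,
step 6: ,,,,,,,,
,,,,,,,,
,,,^,,,,
,,,@,@,,
,,,,@@,,
,,,,,,,,
step 7: ,,,,,,,,
,,,,,,,,
,,,@>,,,
,,,@,@,,
,,,,@@,,
,,,,,,,,
step 8: ,,,,,,,,
,,,,,,,,
,,,@@,,,
,,,@v@,,
,,,,@@,,
,,,,,,,,
step 9: ,,,,,,,,
,,,,,,,,
,,,@@,,,
,,,<@@,,
,,,,@@,,
,,,,,,,,
step 10: ,,,,,,,,
,,,,,,,,
,,,@@,,,
,,,,@@,,
,,,v@@,,
,,,,,,,,
step 11: ,,,,,,,,
,,,,,,,,
,,,@@,,,
,,,,@@,,
,,<@@@,,
,,,,,,,,
step 12: ,,,,,,,,
,,,,,,,,
,,,@@,,,
,,^,@@,,
,,@@@@,,
,,,,,,,,
step 13: ,,,,,,,,
,,,,,,,,
,,,@@,,,
,,@>@@,,
,,@@@@,,
,,,,,,,,
step 14: ,,,,,,,,
,,,,,,,,
,,,@@,,,
,,@@@@,,
,,@v@@,,
,,,,,,,,
step 15: ,,,,,,,,
,,,,,,,,
,,,@@,,,
,,@@@@,,
,,@,>@,,
,,,,,,,,
step 16: ,,,,,,,,
,,,,,,,,
,,,@@,,,
,,@@^@,,
,,@,,@,,
,,,,,,,,
step 17: ,,,,,,,,
,,,,,,,,
,,,@@,,,
,,@<,@,,
,,@,,@,,
,,,,,,,,
step 18: ,,,,,,,,
,,,,,,,,
,,,@@,,,
,,@,,@,,
,,@v,@,,
,,,,,,,,
step 19: ,,,,,,,,
,,,,,,,,
,,,@@,,,
,,@,,@,,
,,<@,@,,
,,,,,,,,
step 20: ,,,,,,,,
,,,,,,,,
,,,@@,,,
,,@,,@,,
,,,@,@,,
,,v,,,,,
step 21: ,,,,,,,,
,,,,,,,,
,,,@@,,,
,,@,,@,,
,,,@,@,,
,<@,,,,,
step 22: ,,,,,,,,
,,,,,,,,
,,,@@,,,
,,@,,@,,
,^,@,@,,
,@@,,,,,
step 23: ,,,,,,,,
,,,,,,,,
,,,@@,,,
,,@,,@,,
,@>@,@,,
,@@,,,,,
step 24: ,,,,,,,,
,,,,,,,,
,,,@@,,,
,,@,,@,,
,@@@,@,,
,@v,,,,,
step 25: ,,,,,,,,
,,,,,,,,
,,,@@,,,
,,@,,@,,
,@@@,@,,
,@,>,,,,
step 26: ,,,v,,,,
,,,,,,,,
,,,@@,,,
,,@,,@,,
,@@@,@,,
,@,@,,,,
step 27: ,,<@,,,,
,,,,,,,,
,,,@@,,,
,,@,,@,,
,@@@,@,,
,@,@,,,,
step 28: ,,@@,,,,
,,,,,,,,
,,,@@,,,
,,@,,@,,
,@@@,@,,
,@^@,,,,
step 29: ,,@@,,,,
,,,,,,,,
,,,@@,,,
,,@,,@,,
,@@@,@,,
,@@>,,,,
step 30: ,,@@,,,,
,,,,,,,,
,,,@@,,,
,,@,,@,,
,@@^,@,,
,@@,,,,,
step 31: ,,@@,,,,
,,,,,,,,
,,,@@,,,
,,@,,@,,
,@<,,@,,
,@@,,,,,
step 32: ,,@@,,,,
,,,,,,,,
,,,@@,,,
,,@,,@,,
,@,,,@,,
,@v,,,,,
step 33: ,,@@,,,,
,,,,,,,,
,,,@@,,,
,,@,,@,,
,@,,,@,,
,@,>,,,,
step 34: ,,@v,,,,
,,,,,,,,
,,,@@,,,
,,@,,@,,
,@,,,@,,
,@,@,,,,
step 35: ,,@,>,,,
,,,,,,,,
,,,@@,,,
,,@,,@,,
,@,,,@,,
,@,@,,,,
step 36: ,,@,@,,,
,,,,v,,,
,,,@@,,,
,,@,,@,,
,@,,,@,,
,@,@,,,,
step 37: ,,@,@,,,
,,,<@,,,
,,,@@,,,
,,@,,@,,
,@,,,@,,
,@,@,,,,
step 38: ,,@^@,,,
,,,@@,,,
,,,@@,,,
,,@,,@,,
,@,,,@,,
,@,@,,,,
step 39: ,,@@>,,,
,,,@@,,,
,,,@@,,,
,,@,,@,,
,@,,,@,,
,@,@,,,,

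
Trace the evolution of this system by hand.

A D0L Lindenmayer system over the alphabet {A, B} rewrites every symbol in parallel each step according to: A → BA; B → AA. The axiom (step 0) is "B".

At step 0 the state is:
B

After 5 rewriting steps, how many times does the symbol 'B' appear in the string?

10

gen 0: B
gen 1: AA
gen 2: BABA
gen 3: AABAAABA
gen 4: BABAAABABABAAABA
gen 5: AABAAABABABAAABAAABAAABABABAAABA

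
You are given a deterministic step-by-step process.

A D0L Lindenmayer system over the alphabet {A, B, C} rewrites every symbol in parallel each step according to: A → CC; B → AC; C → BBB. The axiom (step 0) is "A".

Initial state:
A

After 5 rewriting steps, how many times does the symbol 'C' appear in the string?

[0] A
[1] CC
[2] BBBBBB
[3] ACACACACACAC
[4] CCBBBCCBBBCCBBBCCBBBCCBBBCCBBB
[5] BBBBBBACACACBBBBBBACACACBBBBBBACACACBBBBBBACACACBBBBBBACACACBBBBBBACACAC

18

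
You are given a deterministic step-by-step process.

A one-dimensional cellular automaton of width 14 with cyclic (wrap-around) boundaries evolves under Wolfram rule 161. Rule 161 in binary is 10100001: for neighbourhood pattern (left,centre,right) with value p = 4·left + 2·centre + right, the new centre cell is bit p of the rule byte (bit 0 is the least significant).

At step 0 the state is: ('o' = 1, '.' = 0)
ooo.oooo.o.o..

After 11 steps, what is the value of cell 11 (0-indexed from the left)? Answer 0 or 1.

t=0: ooo.oooo.o.o..
t=1: .o.o.oo.o.o...
t=2: ..o.o..o.o..oo
t=3: ...o....o.....
t=4: oo...oo...oooo
t=5: o..o....o..ooo
t=6: .....oo.....oo
t=7: .ooo....ooo...
t=8: ..o..oo..o..oo
t=9: ..............
t=10: oooooooooooooo
t=11: oooooooooooooo

1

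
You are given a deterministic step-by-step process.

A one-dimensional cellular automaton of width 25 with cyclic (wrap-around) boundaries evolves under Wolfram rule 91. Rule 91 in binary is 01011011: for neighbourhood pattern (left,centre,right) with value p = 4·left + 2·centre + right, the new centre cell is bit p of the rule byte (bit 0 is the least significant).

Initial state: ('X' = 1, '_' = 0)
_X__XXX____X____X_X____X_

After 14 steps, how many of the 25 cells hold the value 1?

0) _X__XXX____X____X_X____X_
1) X_XXX_XXXXX_XXXX___XXXX_X
2) X_X_X_X___X_X__XXXXX__X_X
3) X______XXX___XXX___XXX__X
4) XXXXXXXX_XXXXX_XXXXX_XXXX
5) _______X_X___X_X___X_X___
6) XXXXXXX___XXX___XXX___XXX
7) ______XXXXX_XXXXX_XXXXX__
8) XXXXXXX___X_X___X_X___XXX
9) ______XXXX___XXX___XXXX__
10) XXXXXXX__XXXXX_XXXXX__XXX
11) ______XXXX___X_X___XXXX__
12) XXXXXXX__XXXX___XXXX__XXX
13) ______XXXX__XXXXX__XXXX__
14) XXXXXXX__XXXX___XXXX__XXX

18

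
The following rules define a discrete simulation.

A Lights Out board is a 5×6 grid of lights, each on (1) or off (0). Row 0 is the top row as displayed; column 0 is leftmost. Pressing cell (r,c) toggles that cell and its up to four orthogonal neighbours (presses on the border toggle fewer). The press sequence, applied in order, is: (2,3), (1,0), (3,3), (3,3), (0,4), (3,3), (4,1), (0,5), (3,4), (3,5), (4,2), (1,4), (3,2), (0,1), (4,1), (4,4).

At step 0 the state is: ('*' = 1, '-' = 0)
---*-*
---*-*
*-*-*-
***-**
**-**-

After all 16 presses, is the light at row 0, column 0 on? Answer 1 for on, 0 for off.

0

t=0: ---*-*
---*-*
*-*-*-
***-**
**-**-
t=1: ---*-*
-----*
*--*--
******
**-**-
t=2: *--*-*
**---*
---*--
******
**-**-
t=3: *--*-*
**---*
------
**---*
**--*-
t=4: *--*-*
**---*
---*--
******
**-**-
t=5: *---*-
**--**
---*--
******
**-**-
t=6: *---*-
**--**
------
**---*
**--*-
t=7: *---*-
**--**
------
*----*
--*-*-
t=8: *----*
**--*-
------
*----*
--*-*-
t=9: *----*
**--*-
----*-
*--**-
--*---
t=10: *----*
**--*-
----**
*--*-*
--*--*
t=11: *----*
**--*-
----**
*-**-*
-*-*-*
t=12: *---**
**-*-*
-----*
*-**-*
-*-*-*
t=13: *---**
**-*-*
--*--*
**---*
-***-*
t=14: -**-**
*--*-*
--*--*
**---*
-***-*
t=15: -**-**
*--*-*
--*--*
*----*
*--*-*
t=16: -**-**
*--*-*
--*--*
*---**
*---*-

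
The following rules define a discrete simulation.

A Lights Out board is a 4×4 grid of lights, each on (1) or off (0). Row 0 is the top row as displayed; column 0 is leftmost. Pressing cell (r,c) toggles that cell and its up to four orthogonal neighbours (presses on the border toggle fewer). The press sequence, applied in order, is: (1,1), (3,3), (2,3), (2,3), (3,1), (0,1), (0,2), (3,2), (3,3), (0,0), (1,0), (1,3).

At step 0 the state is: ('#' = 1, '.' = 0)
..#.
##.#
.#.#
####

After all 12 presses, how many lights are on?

8

gen 0: ..#.
##.#
.#.#
####
gen 1: .##.
..##
...#
####
gen 2: .##.
..##
....
##..
gen 3: .##.
..#.
..##
##.#
gen 4: .##.
..##
....
##..
gen 5: .##.
..##
.#..
..#.
gen 6: #...
.###
.#..
..#.
gen 7: ####
.#.#
.#..
..#.
gen 8: ####
.#.#
.##.
.#.#
gen 9: ####
.#.#
.###
.##.
gen 10: ..##
##.#
.###
.##.
gen 11: #.##
...#
####
.##.
gen 12: #.#.
..#.
###.
.##.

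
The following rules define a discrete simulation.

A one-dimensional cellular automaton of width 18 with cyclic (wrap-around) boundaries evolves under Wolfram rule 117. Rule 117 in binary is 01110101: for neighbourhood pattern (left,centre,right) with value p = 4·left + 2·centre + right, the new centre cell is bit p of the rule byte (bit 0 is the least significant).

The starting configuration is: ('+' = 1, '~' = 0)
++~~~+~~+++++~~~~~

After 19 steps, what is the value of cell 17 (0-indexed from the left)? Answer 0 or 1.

0

step 0: ++~~~+~~+++++~~~~~
step 1: ~+++~++~~~~~+++++~
step 2: ~~~++~+++++~~~~~++
step 3: ++~~++~~~~+++++~~+
step 4: ~++~~++++~~~~~++~~
step 5: ~~++~~~~+++++~~+++
step 6: +~~++++~~~~~++~~~+
step 7: ++~~~~+++++~~+++~~
step 8: ~++++~~~~~++~~~++~
step 9: ~~~~+++++~~+++~~++
step 10: +++~~~~~++~~~++~~+
step 11: ~~+++++~~+++~~++~~
step 12: +~~~~~++~~~++~~+++
step 13: +++++~~+++~~++~~~~
step 14: ~~~~++~~~++~~++++~
step 15: +++~~+++~~++~~~~++
step 16: ~~++~~~++~~++++~~~
step 17: +~~+++~~++~~~~++++
step 18: ++~~~++~~++++~~~~~
step 19: ~+++~~++~~~~+++++~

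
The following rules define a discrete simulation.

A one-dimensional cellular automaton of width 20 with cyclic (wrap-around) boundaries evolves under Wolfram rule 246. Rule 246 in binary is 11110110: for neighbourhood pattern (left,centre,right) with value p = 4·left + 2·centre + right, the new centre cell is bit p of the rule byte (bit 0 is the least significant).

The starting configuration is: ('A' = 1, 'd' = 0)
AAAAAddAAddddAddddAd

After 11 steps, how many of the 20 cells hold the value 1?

16

0) AAAAAddAAddddAddddAd
1) dAAAAAAdAAddAAAddAAA
2) AdAAAAAAdAAAdAAAAdAA
3) AAdAAAAAAdAAAdAAAAdA
4) AAAdAAAAAAdAAAdAAAAd
5) dAAAdAAAAAAdAAAdAAAA
6) AdAAAdAAAAAAdAAAdAAA
7) AAdAAAdAAAAAAdAAAdAA
8) AAAdAAAdAAAAAAdAAAdA
9) AAAAdAAAdAAAAAAdAAAd
10) dAAAAdAAAdAAAAAAdAAA
11) AdAAAAdAAAdAAAAAAdAA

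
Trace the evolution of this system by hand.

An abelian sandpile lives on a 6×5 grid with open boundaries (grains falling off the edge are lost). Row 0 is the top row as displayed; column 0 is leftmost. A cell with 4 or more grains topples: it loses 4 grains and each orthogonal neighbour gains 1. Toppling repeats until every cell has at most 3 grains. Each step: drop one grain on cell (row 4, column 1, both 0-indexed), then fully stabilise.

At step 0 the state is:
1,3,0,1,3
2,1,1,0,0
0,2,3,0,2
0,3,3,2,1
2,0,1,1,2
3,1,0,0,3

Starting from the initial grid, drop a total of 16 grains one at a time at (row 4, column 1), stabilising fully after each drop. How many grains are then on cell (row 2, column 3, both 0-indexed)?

1

k=0  1,3,0,1,3
2,1,1,0,0
0,2,3,0,2
0,3,3,2,1
2,0,1,1,2
3,1,0,0,3
k=1  1,3,0,1,3
2,1,1,0,0
0,2,3,0,2
0,3,3,2,1
2,1,1,1,2
3,1,0,0,3
k=2  1,3,0,1,3
2,1,1,0,0
0,2,3,0,2
0,3,3,2,1
2,2,1,1,2
3,1,0,0,3
k=3  1,3,0,1,3
2,1,1,0,0
0,2,3,0,2
0,3,3,2,1
2,3,1,1,2
3,1,0,0,3
k=4  1,3,0,1,3
2,2,2,0,0
1,0,1,1,2
1,2,1,3,1
3,1,3,1,2
3,2,0,0,3
k=5  1,3,0,1,3
2,2,2,0,0
1,0,1,1,2
1,2,1,3,1
3,2,3,1,2
3,2,0,0,3
k=6  1,3,0,1,3
2,2,2,0,0
1,0,1,1,2
1,2,1,3,1
3,3,3,1,2
3,2,0,0,3
k=7  1,3,0,1,3
2,2,2,0,0
1,0,1,1,2
2,3,2,3,1
1,3,0,2,2
1,0,2,0,3
k=8  1,3,0,1,3
2,2,2,0,0
1,1,1,1,2
3,0,3,3,1
2,1,1,2,2
1,1,2,0,3
k=9  1,3,0,1,3
2,2,2,0,0
1,1,1,1,2
3,0,3,3,1
2,2,1,2,2
1,1,2,0,3
k=10  1,3,0,1,3
2,2,2,0,0
1,1,1,1,2
3,0,3,3,1
2,3,1,2,2
1,1,2,0,3
k=11  1,3,0,1,3
2,2,2,0,0
1,1,1,1,2
3,1,3,3,1
3,0,2,2,2
1,2,2,0,3
k=12  1,3,0,1,3
2,2,2,0,0
1,1,1,1,2
3,1,3,3,1
3,1,2,2,2
1,2,2,0,3
k=13  1,3,0,1,3
2,2,2,0,0
1,1,1,1,2
3,1,3,3,1
3,2,2,2,2
1,2,2,0,3
k=14  1,3,0,1,3
2,2,2,0,0
1,1,1,1,2
3,1,3,3,1
3,3,2,2,2
1,2,2,0,3
k=15  1,3,0,1,3
2,2,2,0,0
2,1,1,1,2
0,3,3,3,1
1,1,3,2,2
2,3,2,0,3
k=16  1,3,0,1,3
2,2,2,0,0
2,1,1,1,2
0,3,3,3,1
1,2,3,2,2
2,3,2,0,3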